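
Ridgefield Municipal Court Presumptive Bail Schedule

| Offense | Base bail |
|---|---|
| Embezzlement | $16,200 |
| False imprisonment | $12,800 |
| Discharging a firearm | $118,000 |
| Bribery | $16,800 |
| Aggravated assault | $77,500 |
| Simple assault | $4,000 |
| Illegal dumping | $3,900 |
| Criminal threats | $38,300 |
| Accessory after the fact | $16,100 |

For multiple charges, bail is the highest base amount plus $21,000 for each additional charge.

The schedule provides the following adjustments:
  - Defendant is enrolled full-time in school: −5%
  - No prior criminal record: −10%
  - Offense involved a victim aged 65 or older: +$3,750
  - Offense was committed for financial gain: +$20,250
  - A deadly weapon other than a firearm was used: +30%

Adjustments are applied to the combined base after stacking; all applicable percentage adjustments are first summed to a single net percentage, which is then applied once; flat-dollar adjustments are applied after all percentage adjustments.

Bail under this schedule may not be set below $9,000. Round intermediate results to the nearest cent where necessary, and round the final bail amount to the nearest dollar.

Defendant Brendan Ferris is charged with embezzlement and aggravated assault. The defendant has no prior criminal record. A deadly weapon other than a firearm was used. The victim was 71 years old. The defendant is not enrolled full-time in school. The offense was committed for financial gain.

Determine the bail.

Base amounts from the schedule: embezzlement $16,200; aggravated assault $77,500.
Stacking rule: highest base plus $21,000 per additional charge. Highest is aggravated assault at $77,500; 1 additional charge → +$21,000. Combined base = $98,500.
Net percentage adjustment: −10% +30% = +20%. $98,500 × 1.2 = $118,200.
Offense involved a victim aged 65 or older (+$3,750 flat): $118,200 + $3,750 = $121,950.
Offense was committed for financial gain (+$20,250 flat): $121,950 + $20,250 = $142,200.
$142,200 is at or above the $9,000 minimum.

$142,200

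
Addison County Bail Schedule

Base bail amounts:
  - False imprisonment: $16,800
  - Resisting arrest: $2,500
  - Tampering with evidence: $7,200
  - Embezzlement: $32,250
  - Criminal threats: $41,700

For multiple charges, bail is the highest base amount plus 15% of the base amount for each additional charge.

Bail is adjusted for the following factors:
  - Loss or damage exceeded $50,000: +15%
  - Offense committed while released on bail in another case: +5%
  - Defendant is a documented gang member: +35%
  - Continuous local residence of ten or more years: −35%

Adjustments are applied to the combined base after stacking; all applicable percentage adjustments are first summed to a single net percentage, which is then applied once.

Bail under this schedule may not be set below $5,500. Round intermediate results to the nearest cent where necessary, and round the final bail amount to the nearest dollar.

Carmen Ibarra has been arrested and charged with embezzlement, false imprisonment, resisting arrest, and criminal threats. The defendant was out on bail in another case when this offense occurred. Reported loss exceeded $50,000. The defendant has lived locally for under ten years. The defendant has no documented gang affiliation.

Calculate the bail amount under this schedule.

Base amounts from the schedule: embezzlement $32,250; false imprisonment $16,800; resisting arrest $2,500; criminal threats $41,700.
Stacking rule: highest base plus 15% of each additional charge. Highest is criminal threats at $41,700. Additional: $32,250 × 15% = $4,837.50; $16,800 × 15% = $2,520; $2,500 × 15% = $375. Combined base = $41,700 + $7,732.50 = $49,432.50.
Net percentage adjustment: +15% +5% = +20%. $49,432.50 × 1.2 = $59,319.
$59,319 is at or above the $5,500 minimum.

$59,319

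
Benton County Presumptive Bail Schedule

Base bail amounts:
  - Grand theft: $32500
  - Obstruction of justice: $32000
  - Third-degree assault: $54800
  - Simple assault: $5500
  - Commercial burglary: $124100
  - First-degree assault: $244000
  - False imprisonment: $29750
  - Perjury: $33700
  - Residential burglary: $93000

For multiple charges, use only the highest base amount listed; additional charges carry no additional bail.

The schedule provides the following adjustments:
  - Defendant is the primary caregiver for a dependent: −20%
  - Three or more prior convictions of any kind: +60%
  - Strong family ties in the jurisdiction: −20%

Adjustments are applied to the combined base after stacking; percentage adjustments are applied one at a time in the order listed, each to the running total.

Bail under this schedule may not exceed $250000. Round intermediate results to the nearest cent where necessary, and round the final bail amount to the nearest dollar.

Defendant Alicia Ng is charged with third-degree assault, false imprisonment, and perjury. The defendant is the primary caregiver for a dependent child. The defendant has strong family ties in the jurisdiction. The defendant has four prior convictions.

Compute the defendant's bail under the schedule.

$56115

Base amounts from the schedule: third-degree assault $54800; false imprisonment $29750; perjury $33700.
Stacking rule: use the highest base only. Highest is third-degree assault at $54800. Combined base = $54800.
Defendant is the primary caregiver for a dependent (−20%): $54800 × 0.8 = $43840.
Three or more prior convictions of any kind (+60%): $43840 × 1.6 = $70144.
Strong family ties in the jurisdiction (−20%): $70144 × 0.8 = $56115.20.
$56115.20 is within the $250000 maximum.
Rounded to the nearest dollar: $56115.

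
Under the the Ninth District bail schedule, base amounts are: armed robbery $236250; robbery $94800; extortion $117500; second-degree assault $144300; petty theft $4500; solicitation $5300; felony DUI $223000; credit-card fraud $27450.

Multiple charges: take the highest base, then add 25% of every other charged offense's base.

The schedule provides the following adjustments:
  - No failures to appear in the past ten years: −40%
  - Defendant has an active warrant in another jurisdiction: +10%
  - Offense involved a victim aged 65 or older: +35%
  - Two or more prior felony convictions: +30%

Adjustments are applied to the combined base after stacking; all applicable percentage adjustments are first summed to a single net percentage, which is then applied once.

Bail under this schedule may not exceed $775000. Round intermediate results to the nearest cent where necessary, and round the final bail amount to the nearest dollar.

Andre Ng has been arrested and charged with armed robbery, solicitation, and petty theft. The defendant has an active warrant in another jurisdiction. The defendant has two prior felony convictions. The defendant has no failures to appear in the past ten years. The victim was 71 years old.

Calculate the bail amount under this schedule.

$322245

Base amounts from the schedule: armed robbery $236250; solicitation $5300; petty theft $4500.
Stacking rule: highest base plus 25% of each additional charge. Highest is armed robbery at $236250. Additional: $5300 × 25% = $1325; $4500 × 25% = $1125. Combined base = $236250 + $2450 = $238700.
Net percentage adjustment: −40% +10% +35% +30% = +35%. $238700 × 1.35 = $322245.
$322245 is within the $775000 maximum.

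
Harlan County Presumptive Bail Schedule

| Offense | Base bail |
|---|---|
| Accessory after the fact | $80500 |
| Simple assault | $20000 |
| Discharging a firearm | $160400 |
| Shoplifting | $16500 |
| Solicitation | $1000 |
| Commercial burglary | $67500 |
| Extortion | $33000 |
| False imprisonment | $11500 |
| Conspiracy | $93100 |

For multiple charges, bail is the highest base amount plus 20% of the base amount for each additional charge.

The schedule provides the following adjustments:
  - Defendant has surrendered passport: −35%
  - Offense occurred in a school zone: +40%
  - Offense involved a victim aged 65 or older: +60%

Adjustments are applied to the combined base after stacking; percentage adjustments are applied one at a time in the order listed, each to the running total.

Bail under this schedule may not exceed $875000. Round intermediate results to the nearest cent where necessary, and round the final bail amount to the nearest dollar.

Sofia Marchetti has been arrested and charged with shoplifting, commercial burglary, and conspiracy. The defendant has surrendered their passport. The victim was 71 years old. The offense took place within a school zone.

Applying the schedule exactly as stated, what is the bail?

Base amounts from the schedule: shoplifting $16500; commercial burglary $67500; conspiracy $93100.
Stacking rule: highest base plus 20% of each additional charge. Highest is conspiracy at $93100. Additional: $16500 × 20% = $3300; $67500 × 20% = $13500. Combined base = $93100 + $16800 = $109900.
Defendant has surrendered passport (−35%): $109900 × 0.65 = $71435.
Offense occurred in a school zone (+40%): $71435 × 1.4 = $100009.
Offense involved a victim aged 65 or older (+60%): $100009 × 1.6 = $160014.40.
$160014.40 is within the $875000 maximum.
Rounded to the nearest dollar: $160014.

$160014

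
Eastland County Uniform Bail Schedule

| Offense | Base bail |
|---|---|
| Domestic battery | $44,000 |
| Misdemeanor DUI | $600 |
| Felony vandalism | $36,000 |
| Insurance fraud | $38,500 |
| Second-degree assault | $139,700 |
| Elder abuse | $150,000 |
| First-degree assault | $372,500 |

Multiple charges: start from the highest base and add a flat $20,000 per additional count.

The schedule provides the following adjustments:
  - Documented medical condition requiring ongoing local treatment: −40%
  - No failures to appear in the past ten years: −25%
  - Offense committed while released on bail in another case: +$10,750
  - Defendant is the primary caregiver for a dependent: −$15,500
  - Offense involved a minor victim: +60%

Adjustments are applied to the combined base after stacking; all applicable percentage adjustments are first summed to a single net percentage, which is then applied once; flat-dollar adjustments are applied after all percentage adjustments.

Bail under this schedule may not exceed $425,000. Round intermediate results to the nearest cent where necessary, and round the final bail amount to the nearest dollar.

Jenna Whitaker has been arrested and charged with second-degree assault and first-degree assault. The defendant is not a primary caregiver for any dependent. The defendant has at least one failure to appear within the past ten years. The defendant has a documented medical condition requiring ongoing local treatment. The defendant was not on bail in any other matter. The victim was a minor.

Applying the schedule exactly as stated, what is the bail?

Base amounts from the schedule: second-degree assault $139,700; first-degree assault $372,500.
Stacking rule: highest base plus $20,000 per additional charge. Highest is first-degree assault at $372,500; 1 additional charge → +$20,000. Combined base = $392,500.
Net percentage adjustment: −40% +60% = +20%. $392,500 × 1.2 = $471,000.
Result $471,000 exceeds the maximum of $425,000; bail is capped at $425,000.

$425,000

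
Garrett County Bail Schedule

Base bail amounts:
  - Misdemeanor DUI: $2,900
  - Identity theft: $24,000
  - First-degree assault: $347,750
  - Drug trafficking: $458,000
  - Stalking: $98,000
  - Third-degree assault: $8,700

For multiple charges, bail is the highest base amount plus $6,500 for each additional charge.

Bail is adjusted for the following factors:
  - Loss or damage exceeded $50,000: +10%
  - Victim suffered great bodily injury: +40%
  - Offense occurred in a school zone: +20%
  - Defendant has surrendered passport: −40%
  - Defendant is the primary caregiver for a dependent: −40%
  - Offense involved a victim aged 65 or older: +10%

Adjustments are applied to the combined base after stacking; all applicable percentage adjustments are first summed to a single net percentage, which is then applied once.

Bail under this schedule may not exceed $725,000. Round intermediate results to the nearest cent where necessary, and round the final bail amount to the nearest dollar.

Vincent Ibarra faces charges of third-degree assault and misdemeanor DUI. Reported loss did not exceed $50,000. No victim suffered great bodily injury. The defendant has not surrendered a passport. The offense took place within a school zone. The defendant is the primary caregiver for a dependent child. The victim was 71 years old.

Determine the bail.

Base amounts from the schedule: third-degree assault $8,700; misdemeanor DUI $2,900.
Stacking rule: highest base plus $6,500 per additional charge. Highest is third-degree assault at $8,700; 1 additional charge → +$6,500. Combined base = $15,200.
Net percentage adjustment: +20% −40% +10% = −10%. $15,200 × 0.9 = $13,680.
$13,680 is within the $725,000 maximum.

$13,680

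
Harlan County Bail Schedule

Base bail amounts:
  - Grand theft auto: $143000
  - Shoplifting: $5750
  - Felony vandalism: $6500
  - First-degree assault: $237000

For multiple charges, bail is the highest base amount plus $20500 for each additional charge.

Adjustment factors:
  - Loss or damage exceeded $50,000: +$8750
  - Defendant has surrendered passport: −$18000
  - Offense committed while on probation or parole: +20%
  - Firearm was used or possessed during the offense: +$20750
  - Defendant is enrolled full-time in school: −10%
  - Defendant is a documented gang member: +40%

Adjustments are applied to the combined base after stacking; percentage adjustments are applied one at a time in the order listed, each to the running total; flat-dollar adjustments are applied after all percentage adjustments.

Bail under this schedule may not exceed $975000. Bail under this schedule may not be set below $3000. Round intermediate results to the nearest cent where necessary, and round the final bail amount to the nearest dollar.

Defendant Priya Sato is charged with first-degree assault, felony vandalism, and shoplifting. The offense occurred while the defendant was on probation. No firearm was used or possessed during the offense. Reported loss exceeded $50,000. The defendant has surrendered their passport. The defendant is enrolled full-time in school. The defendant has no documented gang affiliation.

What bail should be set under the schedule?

$290990

Base amounts from the schedule: first-degree assault $237000; felony vandalism $6500; shoplifting $5750.
Stacking rule: highest base plus $20500 per additional charge. Highest is first-degree assault at $237000; 2 additional charges → +$41000. Combined base = $278000.
Offense committed while on probation or parole (+20%): $278000 × 1.2 = $333600.
Defendant is enrolled full-time in school (−10%): $333600 × 0.9 = $300240.
Loss or damage exceeded $50,000 (+$8750 flat): $300240 + $8750 = $308990.
Defendant has surrendered passport (−$18000 flat): $308990 − $18000 = $290990.
$290990 is within the $975000 maximum.
$290990 is at or above the $3000 minimum.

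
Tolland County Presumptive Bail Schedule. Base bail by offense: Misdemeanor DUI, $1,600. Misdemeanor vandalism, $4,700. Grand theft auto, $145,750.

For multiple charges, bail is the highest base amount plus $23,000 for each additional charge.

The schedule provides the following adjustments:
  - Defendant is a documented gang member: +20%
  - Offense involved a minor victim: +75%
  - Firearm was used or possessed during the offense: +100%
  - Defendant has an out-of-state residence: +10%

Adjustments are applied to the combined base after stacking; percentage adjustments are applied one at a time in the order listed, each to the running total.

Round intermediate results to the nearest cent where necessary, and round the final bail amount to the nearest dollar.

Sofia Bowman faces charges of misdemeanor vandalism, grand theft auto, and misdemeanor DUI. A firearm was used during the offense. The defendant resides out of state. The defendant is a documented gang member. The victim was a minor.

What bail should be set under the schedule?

Base amounts from the schedule: misdemeanor vandalism $4,700; grand theft auto $145,750; misdemeanor DUI $1,600.
Stacking rule: highest base plus $23,000 per additional charge. Highest is grand theft auto at $145,750; 2 additional charges → +$46,000. Combined base = $191,750.
Defendant is a documented gang member (+20%): $191,750 × 1.2 = $230,100.
Offense involved a minor victim (+75%): $230,100 × 1.75 = $402,675.
Firearm was used or possessed during the offense (+100%): $402,675 × 2 = $805,350.
Defendant has an out-of-state residence (+10%): $805,350 × 1.1 = $885,885.

$885,885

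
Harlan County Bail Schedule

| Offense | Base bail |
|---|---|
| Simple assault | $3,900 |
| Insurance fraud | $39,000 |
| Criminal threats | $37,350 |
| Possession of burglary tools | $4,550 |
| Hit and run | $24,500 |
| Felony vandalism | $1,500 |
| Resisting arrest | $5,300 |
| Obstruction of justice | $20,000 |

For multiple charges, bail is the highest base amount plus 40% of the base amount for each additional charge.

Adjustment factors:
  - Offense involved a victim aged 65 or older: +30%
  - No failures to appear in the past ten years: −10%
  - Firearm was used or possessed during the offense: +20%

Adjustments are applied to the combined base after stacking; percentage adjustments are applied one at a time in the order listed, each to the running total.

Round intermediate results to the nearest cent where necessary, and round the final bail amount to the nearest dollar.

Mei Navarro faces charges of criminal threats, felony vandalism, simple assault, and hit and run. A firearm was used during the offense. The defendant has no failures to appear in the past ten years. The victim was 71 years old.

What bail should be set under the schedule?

$69,231

Base amounts from the schedule: criminal threats $37,350; felony vandalism $1,500; simple assault $3,900; hit and run $24,500.
Stacking rule: highest base plus 40% of each additional charge. Highest is criminal threats at $37,350. Additional: $1,500 × 40% = $600; $3,900 × 40% = $1,560; $24,500 × 40% = $9,800. Combined base = $37,350 + $11,960 = $49,310.
Offense involved a victim aged 65 or older (+30%): $49,310 × 1.3 = $64,103.
No failures to appear in the past ten years (−10%): $64,103 × 0.9 = $57,692.70.
Firearm was used or possessed during the offense (+20%): $57,692.70 × 1.2 = $69,231.24.
Rounded to the nearest dollar: $69,231.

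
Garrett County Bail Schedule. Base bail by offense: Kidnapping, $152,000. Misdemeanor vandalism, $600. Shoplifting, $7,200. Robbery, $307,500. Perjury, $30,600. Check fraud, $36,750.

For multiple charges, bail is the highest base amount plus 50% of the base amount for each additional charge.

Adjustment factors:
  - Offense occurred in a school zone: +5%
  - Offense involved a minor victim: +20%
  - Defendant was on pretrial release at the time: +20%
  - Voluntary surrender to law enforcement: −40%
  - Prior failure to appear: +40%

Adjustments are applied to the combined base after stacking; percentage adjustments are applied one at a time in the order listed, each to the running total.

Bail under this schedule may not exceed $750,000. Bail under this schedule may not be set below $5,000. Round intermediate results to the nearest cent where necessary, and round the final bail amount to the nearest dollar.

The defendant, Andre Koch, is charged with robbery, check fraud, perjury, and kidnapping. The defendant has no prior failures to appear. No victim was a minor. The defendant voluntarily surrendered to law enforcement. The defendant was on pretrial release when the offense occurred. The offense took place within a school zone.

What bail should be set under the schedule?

$315,384

Base amounts from the schedule: robbery $307,500; check fraud $36,750; perjury $30,600; kidnapping $152,000.
Stacking rule: highest base plus 50% of each additional charge. Highest is robbery at $307,500. Additional: $36,750 × 50% = $18,375; $30,600 × 50% = $15,300; $152,000 × 50% = $76,000. Combined base = $307,500 + $109,675 = $417,175.
Offense occurred in a school zone (+5%): $417,175 × 1.05 = $438,033.75.
Defendant was on pretrial release at the time (+20%): $438,033.75 × 1.2 = $525,640.50.
Voluntary surrender to law enforcement (−40%): $525,640.50 × 0.6 = $315,384.30.
$315,384.30 is within the $750,000 maximum.
$315,384.30 is at or above the $5,000 minimum.
Rounded to the nearest dollar: $315,384.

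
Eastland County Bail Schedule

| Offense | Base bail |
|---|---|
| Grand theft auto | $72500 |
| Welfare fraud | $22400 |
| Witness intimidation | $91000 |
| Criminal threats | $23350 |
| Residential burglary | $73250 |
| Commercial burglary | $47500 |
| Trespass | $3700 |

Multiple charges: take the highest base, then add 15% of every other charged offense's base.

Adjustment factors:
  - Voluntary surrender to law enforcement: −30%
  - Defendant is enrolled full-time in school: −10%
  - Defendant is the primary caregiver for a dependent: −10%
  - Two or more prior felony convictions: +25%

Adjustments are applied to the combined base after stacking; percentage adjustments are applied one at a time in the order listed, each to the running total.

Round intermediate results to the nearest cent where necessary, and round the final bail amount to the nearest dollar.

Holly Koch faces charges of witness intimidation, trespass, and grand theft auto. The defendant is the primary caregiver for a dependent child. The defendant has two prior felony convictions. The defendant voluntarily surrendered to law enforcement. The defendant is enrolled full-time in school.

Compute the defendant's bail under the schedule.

Base amounts from the schedule: witness intimidation $91000; trespass $3700; grand theft auto $72500.
Stacking rule: highest base plus 15% of each additional charge. Highest is witness intimidation at $91000. Additional: $3700 × 15% = $555; $72500 × 15% = $10875. Combined base = $91000 + $11430 = $102430.
Voluntary surrender to law enforcement (−30%): $102430 × 0.7 = $71701.
Defendant is enrolled full-time in school (−10%): $71701 × 0.9 = $64530.90.
Defendant is the primary caregiver for a dependent (−10%): $64530.90 × 0.9 = $58077.81.
Two or more prior felony convictions (+25%): $58077.81 × 1.25 = $72597.26.
Rounded to the nearest dollar: $72597.

$72597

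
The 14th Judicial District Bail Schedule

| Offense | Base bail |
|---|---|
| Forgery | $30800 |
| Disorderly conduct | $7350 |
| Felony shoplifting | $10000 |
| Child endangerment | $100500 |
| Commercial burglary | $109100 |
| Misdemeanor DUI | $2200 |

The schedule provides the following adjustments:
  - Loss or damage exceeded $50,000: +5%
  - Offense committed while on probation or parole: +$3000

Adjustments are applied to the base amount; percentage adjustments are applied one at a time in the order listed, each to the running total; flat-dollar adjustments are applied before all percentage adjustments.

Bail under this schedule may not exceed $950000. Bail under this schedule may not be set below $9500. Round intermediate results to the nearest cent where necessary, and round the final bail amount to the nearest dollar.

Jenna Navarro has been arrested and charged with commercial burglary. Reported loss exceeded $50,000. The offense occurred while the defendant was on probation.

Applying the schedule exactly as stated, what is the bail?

$117705

Base amounts from the schedule: commercial burglary $109100.
Single charge. Combined base = $109100.
Offense committed while on probation or parole (+$3000 flat): $109100 + $3000 = $112100.
Loss or damage exceeded $50,000 (+5%): $112100 × 1.05 = $117705.
$117705 is within the $950000 maximum.
$117705 is at or above the $9500 minimum.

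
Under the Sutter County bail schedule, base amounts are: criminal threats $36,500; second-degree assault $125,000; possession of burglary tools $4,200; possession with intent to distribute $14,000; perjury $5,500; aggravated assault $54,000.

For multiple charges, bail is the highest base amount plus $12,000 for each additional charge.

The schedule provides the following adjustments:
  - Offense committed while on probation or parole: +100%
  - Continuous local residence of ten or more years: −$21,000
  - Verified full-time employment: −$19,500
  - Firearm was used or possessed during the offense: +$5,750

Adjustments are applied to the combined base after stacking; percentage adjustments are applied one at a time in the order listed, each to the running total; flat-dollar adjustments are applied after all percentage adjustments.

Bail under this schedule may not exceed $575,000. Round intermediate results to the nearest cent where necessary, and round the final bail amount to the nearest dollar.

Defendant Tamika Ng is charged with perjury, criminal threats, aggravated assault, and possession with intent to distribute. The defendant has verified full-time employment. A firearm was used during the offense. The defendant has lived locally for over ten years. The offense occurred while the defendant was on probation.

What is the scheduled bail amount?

$145,250

Base amounts from the schedule: perjury $5,500; criminal threats $36,500; aggravated assault $54,000; possession with intent to distribute $14,000.
Stacking rule: highest base plus $12,000 per additional charge. Highest is aggravated assault at $54,000; 3 additional charges → +$36,000. Combined base = $90,000.
Offense committed while on probation or parole (+100%): $90,000 × 2 = $180,000.
Continuous local residence of ten or more years (−$21,000 flat): $180,000 − $21,000 = $159,000.
Verified full-time employment (−$19,500 flat): $159,000 − $19,500 = $139,500.
Firearm was used or possessed during the offense (+$5,750 flat): $139,500 + $5,750 = $145,250.
$145,250 is within the $575,000 maximum.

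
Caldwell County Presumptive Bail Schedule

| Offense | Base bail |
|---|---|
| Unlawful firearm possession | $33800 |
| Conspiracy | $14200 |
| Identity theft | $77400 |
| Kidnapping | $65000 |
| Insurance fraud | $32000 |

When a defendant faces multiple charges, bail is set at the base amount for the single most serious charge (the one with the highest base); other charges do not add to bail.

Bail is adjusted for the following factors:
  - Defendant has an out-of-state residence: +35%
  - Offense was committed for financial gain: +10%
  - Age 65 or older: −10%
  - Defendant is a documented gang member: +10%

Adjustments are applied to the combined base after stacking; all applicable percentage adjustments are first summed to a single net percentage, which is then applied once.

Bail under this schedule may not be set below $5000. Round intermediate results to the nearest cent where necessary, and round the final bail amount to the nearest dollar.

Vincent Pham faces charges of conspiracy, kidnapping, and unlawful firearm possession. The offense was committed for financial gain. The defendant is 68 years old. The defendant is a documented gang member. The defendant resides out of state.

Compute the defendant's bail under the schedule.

Base amounts from the schedule: conspiracy $14200; kidnapping $65000; unlawful firearm possession $33800.
Stacking rule: use the highest base only. Highest is kidnapping at $65000. Combined base = $65000.
Net percentage adjustment: +35% +10% −10% +10% = +45%. $65000 × 1.45 = $94250.
$94250 is at or above the $5000 minimum.

$94250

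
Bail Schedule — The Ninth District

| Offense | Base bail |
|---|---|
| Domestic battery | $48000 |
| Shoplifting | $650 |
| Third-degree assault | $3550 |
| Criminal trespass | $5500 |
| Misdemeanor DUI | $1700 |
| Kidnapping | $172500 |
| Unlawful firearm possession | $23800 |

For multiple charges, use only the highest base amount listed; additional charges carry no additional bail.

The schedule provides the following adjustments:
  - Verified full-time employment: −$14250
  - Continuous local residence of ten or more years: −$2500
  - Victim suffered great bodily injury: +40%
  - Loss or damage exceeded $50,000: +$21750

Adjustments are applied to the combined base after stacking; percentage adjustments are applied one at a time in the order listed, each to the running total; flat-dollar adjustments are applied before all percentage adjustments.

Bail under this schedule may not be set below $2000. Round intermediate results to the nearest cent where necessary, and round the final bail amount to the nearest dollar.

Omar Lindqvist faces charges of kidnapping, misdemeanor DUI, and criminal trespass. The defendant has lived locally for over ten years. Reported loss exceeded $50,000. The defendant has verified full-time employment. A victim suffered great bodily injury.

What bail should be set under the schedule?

Base amounts from the schedule: kidnapping $172500; misdemeanor DUI $1700; criminal trespass $5500.
Stacking rule: use the highest base only. Highest is kidnapping at $172500. Combined base = $172500.
Verified full-time employment (−$14250 flat): $172500 − $14250 = $158250.
Continuous local residence of ten or more years (−$2500 flat): $158250 − $2500 = $155750.
Loss or damage exceeded $50,000 (+$21750 flat): $155750 + $21750 = $177500.
Victim suffered great bodily injury (+40%): $177500 × 1.4 = $248500.
$248500 is at or above the $2000 minimum.

$248500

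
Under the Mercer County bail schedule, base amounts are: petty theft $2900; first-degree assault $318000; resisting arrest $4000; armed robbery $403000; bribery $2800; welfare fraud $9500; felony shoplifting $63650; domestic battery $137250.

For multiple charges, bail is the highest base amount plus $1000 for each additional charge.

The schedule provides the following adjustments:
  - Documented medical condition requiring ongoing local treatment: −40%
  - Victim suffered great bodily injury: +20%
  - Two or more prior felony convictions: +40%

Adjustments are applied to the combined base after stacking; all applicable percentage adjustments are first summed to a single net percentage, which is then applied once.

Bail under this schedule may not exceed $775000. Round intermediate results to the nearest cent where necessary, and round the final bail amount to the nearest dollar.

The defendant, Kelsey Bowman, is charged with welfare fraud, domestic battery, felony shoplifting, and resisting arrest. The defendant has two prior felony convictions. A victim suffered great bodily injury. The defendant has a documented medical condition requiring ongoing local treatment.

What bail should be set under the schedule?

$168300

Base amounts from the schedule: welfare fraud $9500; domestic battery $137250; felony shoplifting $63650; resisting arrest $4000.
Stacking rule: highest base plus $1000 per additional charge. Highest is domestic battery at $137250; 3 additional charges → +$3000. Combined base = $140250.
Net percentage adjustment: −40% +20% +40% = +20%. $140250 × 1.2 = $168300.
$168300 is within the $775000 maximum.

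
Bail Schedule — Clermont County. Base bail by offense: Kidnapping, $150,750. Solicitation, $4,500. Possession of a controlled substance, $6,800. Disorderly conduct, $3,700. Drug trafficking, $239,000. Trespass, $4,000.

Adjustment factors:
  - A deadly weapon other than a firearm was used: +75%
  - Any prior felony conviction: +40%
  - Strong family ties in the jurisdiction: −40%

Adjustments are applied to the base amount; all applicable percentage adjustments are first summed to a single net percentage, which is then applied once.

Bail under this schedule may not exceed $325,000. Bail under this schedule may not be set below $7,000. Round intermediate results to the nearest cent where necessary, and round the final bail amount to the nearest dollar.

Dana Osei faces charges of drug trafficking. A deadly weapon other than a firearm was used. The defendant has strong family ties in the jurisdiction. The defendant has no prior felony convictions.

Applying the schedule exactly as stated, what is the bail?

Base amounts from the schedule: drug trafficking $239,000.
Single charge. Combined base = $239,000.
Net percentage adjustment: +75% −40% = +35%. $239,000 × 1.35 = $322,650.
$322,650 is within the $325,000 maximum.
$322,650 is at or above the $7,000 minimum.

$322,650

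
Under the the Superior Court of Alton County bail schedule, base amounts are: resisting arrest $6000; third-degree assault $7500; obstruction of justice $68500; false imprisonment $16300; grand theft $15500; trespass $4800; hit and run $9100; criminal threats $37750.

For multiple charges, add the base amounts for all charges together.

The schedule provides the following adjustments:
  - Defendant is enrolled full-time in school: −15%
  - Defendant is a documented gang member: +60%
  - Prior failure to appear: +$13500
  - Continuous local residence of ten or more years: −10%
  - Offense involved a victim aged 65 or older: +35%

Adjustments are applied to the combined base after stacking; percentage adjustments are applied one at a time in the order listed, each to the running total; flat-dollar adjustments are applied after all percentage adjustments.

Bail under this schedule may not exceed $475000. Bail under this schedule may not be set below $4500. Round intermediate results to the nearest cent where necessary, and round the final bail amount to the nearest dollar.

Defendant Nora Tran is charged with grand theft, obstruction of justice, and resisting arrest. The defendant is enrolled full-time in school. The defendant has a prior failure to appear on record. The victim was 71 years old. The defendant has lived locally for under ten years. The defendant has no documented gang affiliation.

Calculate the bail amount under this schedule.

Base amounts from the schedule: grand theft $15500; obstruction of justice $68500; resisting arrest $6000.
Stacking rule: sum of all bases. $15500 + $68500 + $6000 = $90000.
Defendant is enrolled full-time in school (−15%): $90000 × 0.85 = $76500.
Offense involved a victim aged 65 or older (+35%): $76500 × 1.35 = $103275.
Prior failure to appear (+$13500 flat): $103275 + $13500 = $116775.
$116775 is within the $475000 maximum.
$116775 is at or above the $4500 minimum.

$116775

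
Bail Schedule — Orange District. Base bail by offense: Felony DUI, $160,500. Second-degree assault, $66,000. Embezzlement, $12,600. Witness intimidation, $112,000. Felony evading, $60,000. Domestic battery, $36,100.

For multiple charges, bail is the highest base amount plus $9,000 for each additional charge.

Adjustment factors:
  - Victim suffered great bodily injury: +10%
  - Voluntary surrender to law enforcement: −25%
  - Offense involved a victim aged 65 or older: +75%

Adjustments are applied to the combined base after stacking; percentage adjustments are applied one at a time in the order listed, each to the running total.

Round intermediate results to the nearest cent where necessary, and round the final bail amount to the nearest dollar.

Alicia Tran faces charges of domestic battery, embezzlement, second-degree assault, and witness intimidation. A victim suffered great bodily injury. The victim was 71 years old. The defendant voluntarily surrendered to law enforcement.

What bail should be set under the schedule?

Base amounts from the schedule: domestic battery $36,100; embezzlement $12,600; second-degree assault $66,000; witness intimidation $112,000.
Stacking rule: highest base plus $9,000 per additional charge. Highest is witness intimidation at $112,000; 3 additional charges → +$27,000. Combined base = $139,000.
Victim suffered great bodily injury (+10%): $139,000 × 1.1 = $152,900.
Voluntary surrender to law enforcement (−25%): $152,900 × 0.75 = $114,675.
Offense involved a victim aged 65 or older (+75%): $114,675 × 1.75 = $200,681.25.
Rounded to the nearest dollar: $200,681.

$200,681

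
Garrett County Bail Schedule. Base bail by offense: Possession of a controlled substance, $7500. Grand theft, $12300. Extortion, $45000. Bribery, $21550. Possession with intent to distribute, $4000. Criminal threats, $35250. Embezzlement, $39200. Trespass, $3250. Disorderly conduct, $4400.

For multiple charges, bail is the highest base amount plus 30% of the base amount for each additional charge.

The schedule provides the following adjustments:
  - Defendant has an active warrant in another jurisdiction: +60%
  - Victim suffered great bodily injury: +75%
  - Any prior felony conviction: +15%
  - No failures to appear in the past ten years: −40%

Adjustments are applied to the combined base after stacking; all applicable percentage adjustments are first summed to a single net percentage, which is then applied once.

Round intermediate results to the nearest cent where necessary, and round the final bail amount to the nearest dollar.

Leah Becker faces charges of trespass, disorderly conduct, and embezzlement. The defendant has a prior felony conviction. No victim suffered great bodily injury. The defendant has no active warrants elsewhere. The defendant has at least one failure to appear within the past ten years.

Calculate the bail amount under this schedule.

$47719

Base amounts from the schedule: trespass $3250; disorderly conduct $4400; embezzlement $39200.
Stacking rule: highest base plus 30% of each additional charge. Highest is embezzlement at $39200. Additional: $3250 × 30% = $975; $4400 × 30% = $1320. Combined base = $39200 + $2295 = $41495.
Any prior felony conviction (+15%): $41495 × 1.15 = $47719.25.
Rounded to the nearest dollar: $47719.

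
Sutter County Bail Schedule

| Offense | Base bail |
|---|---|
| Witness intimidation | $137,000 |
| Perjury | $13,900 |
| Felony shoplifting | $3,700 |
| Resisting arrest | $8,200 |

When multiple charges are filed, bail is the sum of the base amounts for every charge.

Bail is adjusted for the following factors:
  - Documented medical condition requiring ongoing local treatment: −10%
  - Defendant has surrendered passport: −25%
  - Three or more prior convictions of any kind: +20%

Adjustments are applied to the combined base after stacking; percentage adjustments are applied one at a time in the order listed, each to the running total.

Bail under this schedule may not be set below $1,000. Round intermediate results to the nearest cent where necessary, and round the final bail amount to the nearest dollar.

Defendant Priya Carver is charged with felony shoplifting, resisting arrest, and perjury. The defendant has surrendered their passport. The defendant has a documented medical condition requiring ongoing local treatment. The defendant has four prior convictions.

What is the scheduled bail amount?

$20,898

Base amounts from the schedule: felony shoplifting $3,700; resisting arrest $8,200; perjury $13,900.
Stacking rule: sum of all bases. $3,700 + $8,200 + $13,900 = $25,800.
Documented medical condition requiring ongoing local treatment (−10%): $25,800 × 0.9 = $23,220.
Defendant has surrendered passport (−25%): $23,220 × 0.75 = $17,415.
Three or more prior convictions of any kind (+20%): $17,415 × 1.2 = $20,898.
$20,898 is at or above the $1,000 minimum.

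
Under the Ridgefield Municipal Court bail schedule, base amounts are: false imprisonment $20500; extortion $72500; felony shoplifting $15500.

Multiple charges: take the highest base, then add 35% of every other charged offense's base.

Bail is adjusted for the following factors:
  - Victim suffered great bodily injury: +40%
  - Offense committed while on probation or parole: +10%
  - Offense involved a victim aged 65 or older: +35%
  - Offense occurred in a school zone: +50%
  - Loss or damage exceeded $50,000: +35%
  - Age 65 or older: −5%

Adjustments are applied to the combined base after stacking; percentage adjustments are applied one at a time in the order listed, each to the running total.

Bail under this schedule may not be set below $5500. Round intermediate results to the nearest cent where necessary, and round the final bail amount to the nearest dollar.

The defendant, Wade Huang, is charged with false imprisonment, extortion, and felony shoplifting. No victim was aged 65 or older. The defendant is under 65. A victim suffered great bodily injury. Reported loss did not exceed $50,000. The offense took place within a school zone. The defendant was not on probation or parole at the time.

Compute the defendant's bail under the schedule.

$178710

Base amounts from the schedule: false imprisonment $20500; extortion $72500; felony shoplifting $15500.
Stacking rule: highest base plus 35% of each additional charge. Highest is extortion at $72500. Additional: $20500 × 35% = $7175; $15500 × 35% = $5425. Combined base = $72500 + $12600 = $85100.
Victim suffered great bodily injury (+40%): $85100 × 1.4 = $119140.
Offense occurred in a school zone (+50%): $119140 × 1.5 = $178710.
$178710 is at or above the $5500 minimum.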